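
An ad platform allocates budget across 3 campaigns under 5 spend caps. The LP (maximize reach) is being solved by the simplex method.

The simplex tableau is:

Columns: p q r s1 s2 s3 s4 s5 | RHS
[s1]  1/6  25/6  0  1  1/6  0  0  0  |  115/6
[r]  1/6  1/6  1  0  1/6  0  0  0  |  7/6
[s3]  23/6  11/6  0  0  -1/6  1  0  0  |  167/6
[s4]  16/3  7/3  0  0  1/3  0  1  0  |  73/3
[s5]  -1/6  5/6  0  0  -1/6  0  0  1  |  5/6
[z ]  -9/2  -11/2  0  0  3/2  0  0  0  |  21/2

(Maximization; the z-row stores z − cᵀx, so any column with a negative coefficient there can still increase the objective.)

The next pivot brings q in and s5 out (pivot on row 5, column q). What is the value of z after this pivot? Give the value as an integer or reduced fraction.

Minimum ratio for q: (5/6)/(5/6) = 1.
z changes by −(z-row coeff of q)·ratio = −(-11/2)·1 = 11/2.
New z = 21/2 + (11/2) = 16.

16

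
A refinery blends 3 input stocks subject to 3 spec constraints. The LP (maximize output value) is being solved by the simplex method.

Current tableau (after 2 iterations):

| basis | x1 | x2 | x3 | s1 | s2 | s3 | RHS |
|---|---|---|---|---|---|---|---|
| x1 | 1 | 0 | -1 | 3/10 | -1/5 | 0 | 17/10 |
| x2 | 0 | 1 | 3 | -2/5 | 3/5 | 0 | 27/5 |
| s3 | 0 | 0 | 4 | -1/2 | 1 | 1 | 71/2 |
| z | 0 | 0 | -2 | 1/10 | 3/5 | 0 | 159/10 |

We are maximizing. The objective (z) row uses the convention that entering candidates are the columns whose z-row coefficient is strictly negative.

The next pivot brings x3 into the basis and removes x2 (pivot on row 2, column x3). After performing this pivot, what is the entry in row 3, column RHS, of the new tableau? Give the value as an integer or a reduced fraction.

Pivot element is row 2, column x3: 3.
Normalize row 2: new (row 2, RHS) = (27/5)/3 = 9/5.
row 3 ← row 3 − 4·(new row 2): 71/2 − 4·(9/5) = 283/10.

283/10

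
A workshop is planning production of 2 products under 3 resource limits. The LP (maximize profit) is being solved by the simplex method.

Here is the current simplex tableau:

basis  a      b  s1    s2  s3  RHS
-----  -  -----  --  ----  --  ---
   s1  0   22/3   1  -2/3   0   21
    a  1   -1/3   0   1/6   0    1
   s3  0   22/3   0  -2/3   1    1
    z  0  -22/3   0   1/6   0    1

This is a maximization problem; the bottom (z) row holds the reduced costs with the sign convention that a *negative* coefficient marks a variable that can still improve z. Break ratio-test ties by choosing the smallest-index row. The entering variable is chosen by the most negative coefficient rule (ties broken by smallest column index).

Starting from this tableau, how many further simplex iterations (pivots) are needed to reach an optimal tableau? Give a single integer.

2

pivot: b in, s3 out → z = 2
pivot: s2 in, a out → z = 35/6
No improving column remains; optimal.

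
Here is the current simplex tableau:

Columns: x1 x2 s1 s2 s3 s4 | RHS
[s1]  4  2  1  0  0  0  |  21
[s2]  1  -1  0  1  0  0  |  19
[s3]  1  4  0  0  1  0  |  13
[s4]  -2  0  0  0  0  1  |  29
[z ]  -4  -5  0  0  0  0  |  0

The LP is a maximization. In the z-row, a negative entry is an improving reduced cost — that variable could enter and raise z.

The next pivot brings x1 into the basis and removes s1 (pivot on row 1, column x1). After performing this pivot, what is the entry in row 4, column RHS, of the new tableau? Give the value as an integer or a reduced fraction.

Pivot element is row 1, column x1: 4.
Normalize row 1: new (row 1, RHS) = 21/4 = 21/4.
row 4 ← row 4 − (-2)·(new row 1): 29 − (-2)·(21/4) = 79/2.

79/2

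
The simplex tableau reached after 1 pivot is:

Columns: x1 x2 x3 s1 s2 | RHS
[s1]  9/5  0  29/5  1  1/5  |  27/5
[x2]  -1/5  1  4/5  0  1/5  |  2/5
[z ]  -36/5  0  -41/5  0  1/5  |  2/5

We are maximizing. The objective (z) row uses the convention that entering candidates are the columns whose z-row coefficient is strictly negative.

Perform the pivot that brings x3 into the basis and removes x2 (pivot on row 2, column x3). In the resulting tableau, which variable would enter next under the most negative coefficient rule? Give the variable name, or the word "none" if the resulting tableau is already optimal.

x1

Pivot element 4/5. New z-row = old z-row − (-41/5)·(row 2/(4/5)).
Updated z-row coefficients: x1: -37/4, x2: 41/4, x3: 0, s1: 0, s2: 9/4.
The most negative is -37/4 in column x1, so x1 would enter next.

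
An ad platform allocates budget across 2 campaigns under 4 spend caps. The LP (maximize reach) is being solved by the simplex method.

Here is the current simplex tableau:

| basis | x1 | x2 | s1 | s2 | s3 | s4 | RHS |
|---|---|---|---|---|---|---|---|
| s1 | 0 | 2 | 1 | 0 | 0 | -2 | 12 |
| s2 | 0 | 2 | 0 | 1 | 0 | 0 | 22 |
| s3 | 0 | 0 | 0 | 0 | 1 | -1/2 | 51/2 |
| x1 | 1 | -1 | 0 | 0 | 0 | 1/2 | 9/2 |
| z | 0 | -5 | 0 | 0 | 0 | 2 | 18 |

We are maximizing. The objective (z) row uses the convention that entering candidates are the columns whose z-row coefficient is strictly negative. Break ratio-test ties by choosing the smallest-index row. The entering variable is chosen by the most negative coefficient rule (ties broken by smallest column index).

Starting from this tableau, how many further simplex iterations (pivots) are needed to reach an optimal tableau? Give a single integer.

pivot: x2 in, s1 out → z = 48
pivot: s4 in, s2 out → z = 63
No improving column remains; optimal.

2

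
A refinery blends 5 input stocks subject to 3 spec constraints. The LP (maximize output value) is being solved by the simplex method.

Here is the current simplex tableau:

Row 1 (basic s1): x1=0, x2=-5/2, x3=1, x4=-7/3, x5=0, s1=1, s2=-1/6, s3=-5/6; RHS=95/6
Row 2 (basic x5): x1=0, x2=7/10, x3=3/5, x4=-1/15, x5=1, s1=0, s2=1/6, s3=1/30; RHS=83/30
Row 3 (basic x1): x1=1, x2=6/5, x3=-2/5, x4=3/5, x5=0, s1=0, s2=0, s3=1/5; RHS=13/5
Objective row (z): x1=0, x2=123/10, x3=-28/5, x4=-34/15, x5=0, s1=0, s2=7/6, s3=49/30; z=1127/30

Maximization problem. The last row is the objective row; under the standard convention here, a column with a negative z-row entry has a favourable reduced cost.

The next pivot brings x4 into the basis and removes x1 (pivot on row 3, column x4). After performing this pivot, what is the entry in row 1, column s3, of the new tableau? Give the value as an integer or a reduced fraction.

Pivot element is row 3, column x4: 3/5.
Normalize row 3: new (row 3, s3) = (1/5)/(3/5) = 1/3.
row 1 ← row 1 − (-7/3)·(new row 3): -5/6 − (-7/3)·(1/3) = -1/18.

-1/18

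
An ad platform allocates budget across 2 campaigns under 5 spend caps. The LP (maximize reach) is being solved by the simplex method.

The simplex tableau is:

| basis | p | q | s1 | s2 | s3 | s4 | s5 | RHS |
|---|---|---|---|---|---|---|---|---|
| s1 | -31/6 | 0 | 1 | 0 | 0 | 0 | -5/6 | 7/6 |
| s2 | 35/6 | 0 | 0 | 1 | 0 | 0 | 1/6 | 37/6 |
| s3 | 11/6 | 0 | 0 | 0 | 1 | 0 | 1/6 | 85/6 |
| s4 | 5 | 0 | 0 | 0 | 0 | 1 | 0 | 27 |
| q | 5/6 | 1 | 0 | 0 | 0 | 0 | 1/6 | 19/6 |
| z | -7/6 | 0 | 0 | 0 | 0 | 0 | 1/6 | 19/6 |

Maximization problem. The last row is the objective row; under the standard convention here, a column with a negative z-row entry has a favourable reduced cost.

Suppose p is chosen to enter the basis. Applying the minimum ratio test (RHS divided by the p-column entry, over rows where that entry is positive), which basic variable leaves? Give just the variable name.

Ratios: row 1 (s1): entry -31/6 ≤ 0, skip; row 2 (s2): (37/6)/(35/6) = 37/35; row 3 (s3): (85/6)/(11/6) = 85/11; row 4 (s4): 27/5 = 27/5; row 5 (q): (19/6)/(5/6) = 19/5.
Minimum ratio 37/35 is in the s2 row, so s2 leaves.

s2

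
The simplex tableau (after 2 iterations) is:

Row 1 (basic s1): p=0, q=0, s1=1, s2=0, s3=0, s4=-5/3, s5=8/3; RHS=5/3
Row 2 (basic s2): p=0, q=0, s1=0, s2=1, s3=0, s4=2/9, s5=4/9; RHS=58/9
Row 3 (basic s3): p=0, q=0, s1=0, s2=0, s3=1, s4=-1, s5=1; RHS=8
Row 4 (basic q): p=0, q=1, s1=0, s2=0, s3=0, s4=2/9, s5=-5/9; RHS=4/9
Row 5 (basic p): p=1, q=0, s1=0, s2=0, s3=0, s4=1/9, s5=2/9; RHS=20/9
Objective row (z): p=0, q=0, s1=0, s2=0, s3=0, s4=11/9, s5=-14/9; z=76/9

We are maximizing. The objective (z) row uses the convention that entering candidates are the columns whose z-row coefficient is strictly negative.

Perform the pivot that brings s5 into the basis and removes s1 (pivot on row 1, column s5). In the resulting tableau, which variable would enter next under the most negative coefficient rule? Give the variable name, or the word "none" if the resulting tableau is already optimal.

Pivot element 8/3. New z-row = old z-row − (-14/9)·(row 1/(8/3)).
Updated z-row coefficients: p: 0, q: 0, s1: 7/12, s2: 0, s3: 0, s4: 1/4, s5: 0.
No coefficient is strictly negative; the tableau after this pivot is optimal.

none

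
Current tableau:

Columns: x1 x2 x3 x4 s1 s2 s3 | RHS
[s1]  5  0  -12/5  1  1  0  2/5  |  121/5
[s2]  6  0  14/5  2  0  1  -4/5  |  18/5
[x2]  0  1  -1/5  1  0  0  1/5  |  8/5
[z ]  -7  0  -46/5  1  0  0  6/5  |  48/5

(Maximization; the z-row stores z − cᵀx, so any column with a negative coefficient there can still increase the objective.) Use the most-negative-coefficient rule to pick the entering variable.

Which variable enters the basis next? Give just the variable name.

x3

Objective-row coefficients: x1: -7, x2: 0, x3: -46/5, x4: 1, s1: 0, s2: 0, s3: 6/5.
The most negative is -46/5 in column x3, so x3 enters.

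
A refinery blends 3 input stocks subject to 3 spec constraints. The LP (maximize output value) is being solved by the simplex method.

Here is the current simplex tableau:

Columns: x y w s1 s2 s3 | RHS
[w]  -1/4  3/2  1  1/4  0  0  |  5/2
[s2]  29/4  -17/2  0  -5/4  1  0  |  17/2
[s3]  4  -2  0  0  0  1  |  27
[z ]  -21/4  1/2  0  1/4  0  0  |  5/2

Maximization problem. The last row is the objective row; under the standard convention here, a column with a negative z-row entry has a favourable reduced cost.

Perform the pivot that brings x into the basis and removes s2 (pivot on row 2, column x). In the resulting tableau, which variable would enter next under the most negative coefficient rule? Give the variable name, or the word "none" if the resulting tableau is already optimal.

y

Pivot element 29/4. New z-row = old z-row − (-21/4)·(row 2/(29/4)).
Updated z-row coefficients: x: 0, y: -164/29, w: 0, s1: -19/29, s2: 21/29, s3: 0.
The most negative is -164/29 in column y, so y would enter next.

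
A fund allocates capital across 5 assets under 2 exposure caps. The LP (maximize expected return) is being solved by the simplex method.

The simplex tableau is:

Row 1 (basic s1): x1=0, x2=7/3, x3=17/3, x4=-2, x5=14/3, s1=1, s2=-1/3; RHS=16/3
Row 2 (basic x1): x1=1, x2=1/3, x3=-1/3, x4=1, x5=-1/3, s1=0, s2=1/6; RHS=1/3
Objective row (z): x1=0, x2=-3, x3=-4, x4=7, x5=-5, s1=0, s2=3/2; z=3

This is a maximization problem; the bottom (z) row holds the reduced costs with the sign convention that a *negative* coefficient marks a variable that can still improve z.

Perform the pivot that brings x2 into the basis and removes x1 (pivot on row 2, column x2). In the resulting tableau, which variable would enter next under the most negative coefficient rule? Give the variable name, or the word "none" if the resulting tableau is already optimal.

x5

Pivot element 1/3. New z-row = old z-row − (-3)·(row 2/(1/3)).
Updated z-row coefficients: x1: 9, x2: 0, x3: -7, x4: 16, x5: -8, s1: 0, s2: 3.
The most negative is -8 in column x5, so x5 would enter next.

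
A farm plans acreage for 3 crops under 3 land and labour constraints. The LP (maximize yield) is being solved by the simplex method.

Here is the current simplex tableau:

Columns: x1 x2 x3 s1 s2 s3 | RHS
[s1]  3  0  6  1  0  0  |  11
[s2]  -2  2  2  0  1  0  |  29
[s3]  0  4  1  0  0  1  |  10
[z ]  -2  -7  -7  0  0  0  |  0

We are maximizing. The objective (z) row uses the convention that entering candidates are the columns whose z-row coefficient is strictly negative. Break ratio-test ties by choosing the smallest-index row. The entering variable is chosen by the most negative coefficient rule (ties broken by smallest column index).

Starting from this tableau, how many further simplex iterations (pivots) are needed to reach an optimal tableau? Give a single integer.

pivot: x2 in, s3 out → z = 35/2
pivot: x3 in, s1 out → z = 217/8
No improving column remains; optimal.

2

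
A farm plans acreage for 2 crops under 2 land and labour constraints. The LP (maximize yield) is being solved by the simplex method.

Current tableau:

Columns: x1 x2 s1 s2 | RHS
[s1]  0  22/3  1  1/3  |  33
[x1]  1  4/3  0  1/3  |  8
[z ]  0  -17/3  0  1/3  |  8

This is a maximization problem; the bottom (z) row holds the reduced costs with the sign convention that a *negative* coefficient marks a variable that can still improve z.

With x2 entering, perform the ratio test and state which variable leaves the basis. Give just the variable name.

Ratios: row 1 (s1): 33/(22/3) = 9/2; row 2 (x1): 8/(4/3) = 6.
Minimum ratio 9/2 is in the s1 row, so s1 leaves.

s1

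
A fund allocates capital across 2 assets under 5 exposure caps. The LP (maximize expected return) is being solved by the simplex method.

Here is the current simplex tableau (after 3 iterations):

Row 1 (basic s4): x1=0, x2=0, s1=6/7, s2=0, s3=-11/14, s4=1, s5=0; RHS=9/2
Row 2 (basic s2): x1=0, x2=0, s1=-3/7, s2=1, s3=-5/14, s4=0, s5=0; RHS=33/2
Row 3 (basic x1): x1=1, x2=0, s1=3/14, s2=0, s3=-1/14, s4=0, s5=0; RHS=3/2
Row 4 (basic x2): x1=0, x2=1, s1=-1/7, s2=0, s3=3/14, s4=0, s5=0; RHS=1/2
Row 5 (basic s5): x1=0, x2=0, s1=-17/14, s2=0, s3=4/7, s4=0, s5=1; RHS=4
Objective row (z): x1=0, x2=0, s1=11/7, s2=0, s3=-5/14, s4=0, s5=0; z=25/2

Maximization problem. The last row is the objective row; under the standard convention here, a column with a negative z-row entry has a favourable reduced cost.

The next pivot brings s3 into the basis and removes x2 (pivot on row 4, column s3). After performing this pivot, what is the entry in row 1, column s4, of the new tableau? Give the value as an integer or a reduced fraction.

Pivot element is row 4, column s3: 3/14.
Normalize row 4: new (row 4, s4) = 0/(3/14) = 0.
row 1 ← row 1 − (-11/14)·(new row 4): 1 − (-11/14)·0 = 1.

1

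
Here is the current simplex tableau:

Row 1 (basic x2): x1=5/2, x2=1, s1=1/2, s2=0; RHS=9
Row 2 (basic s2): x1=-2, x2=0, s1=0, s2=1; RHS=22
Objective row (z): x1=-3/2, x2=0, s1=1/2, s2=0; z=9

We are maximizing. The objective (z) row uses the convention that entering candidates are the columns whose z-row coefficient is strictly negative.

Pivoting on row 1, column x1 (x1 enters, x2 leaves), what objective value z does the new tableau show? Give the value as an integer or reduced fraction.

Minimum ratio for x1: 9/(5/2) = 18/5.
z changes by −(z-row coeff of x1)·ratio = −(-3/2)·(18/5) = 27/5.
New z = 9 + (27/5) = 72/5.

72/5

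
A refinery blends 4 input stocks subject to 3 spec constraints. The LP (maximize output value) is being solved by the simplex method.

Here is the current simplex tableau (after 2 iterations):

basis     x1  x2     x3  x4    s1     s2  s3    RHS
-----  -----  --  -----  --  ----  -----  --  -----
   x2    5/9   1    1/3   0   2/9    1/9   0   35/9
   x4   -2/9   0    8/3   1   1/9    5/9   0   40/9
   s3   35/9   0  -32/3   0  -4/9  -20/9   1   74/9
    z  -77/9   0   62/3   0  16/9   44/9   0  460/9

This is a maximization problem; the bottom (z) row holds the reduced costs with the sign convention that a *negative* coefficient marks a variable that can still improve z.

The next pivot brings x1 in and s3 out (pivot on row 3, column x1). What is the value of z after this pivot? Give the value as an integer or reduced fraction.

Minimum ratio for x1: (74/9)/(35/9) = 74/35.
z changes by −(z-row coeff of x1)·ratio = −(-77/9)·(74/35) = 814/45.
New z = 460/9 + (814/45) = 346/5.

346/5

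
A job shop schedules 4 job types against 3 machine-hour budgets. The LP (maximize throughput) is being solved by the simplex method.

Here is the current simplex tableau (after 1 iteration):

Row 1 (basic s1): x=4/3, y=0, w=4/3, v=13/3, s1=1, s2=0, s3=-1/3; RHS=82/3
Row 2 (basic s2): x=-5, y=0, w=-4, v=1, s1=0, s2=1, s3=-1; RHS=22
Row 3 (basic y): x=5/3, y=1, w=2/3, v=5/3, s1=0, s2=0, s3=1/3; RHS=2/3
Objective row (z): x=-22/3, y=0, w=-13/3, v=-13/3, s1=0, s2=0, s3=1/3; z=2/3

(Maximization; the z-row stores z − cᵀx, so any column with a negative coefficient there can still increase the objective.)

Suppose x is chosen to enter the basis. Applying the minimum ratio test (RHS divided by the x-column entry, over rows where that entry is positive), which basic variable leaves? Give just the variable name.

y

Ratios: row 1 (s1): (82/3)/(4/3) = 41/2; row 2 (s2): entry -5 ≤ 0, skip; row 3 (y): (2/3)/(5/3) = 2/5.
Minimum ratio 2/5 is in the y row, so y leaves.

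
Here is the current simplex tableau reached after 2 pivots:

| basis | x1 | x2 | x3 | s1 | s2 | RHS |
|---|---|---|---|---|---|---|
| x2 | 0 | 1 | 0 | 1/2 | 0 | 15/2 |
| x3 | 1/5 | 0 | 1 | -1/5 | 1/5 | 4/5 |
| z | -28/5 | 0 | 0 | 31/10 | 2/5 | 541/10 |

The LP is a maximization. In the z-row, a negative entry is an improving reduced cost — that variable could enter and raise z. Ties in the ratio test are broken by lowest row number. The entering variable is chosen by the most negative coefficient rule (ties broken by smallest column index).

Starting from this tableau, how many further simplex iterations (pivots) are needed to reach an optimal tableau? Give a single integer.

2

pivot: x1 in, x3 out → z = 153/2
pivot: s1 in, x2 out → z = 114
No improving column remains; optimal.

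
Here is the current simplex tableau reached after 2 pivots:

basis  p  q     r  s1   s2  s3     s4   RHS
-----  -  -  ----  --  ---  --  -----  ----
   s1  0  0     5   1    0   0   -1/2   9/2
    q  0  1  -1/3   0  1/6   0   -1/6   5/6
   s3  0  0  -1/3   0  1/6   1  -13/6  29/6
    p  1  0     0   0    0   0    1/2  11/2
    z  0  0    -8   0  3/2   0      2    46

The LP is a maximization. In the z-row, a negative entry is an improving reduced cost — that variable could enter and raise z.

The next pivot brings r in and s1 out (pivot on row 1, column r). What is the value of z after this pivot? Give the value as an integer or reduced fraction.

Minimum ratio for r: (9/2)/5 = 9/10.
z changes by −(z-row coeff of r)·ratio = −(-8)·(9/10) = 36/5.
New z = 46 + (36/5) = 266/5.

266/5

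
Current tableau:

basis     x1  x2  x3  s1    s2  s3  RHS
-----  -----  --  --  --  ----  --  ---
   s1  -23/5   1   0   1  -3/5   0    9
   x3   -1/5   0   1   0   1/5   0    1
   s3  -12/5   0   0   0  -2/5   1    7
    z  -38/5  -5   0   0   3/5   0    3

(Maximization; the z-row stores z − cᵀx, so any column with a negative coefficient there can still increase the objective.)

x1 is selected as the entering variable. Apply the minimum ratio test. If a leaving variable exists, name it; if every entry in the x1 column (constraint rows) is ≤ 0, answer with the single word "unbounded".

x1-column entries: row 1: -23/5, row 2: -1/5, row 3: -12/5. All ≤ 0, so x1 can increase without bound; the LP is unbounded in this direction.

unbounded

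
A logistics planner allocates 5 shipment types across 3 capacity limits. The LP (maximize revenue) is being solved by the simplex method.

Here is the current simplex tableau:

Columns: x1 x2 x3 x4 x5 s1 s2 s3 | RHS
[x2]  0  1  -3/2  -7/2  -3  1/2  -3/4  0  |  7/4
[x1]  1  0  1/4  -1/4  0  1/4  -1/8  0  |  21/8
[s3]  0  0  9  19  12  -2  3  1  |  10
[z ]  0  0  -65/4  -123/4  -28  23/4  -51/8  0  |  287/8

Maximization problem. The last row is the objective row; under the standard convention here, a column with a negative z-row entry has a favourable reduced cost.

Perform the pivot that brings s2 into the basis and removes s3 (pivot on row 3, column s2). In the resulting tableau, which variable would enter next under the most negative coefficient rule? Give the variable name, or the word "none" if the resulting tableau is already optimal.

Pivot element 3. New z-row = old z-row − (-51/8)·(row 3/3).
Updated z-row coefficients: x1: 0, x2: 0, x3: 23/8, x4: 77/8, x5: -5/2, s1: 3/2, s2: 0, s3: 17/8.
The most negative is -5/2 in column x5, so x5 would enter next.

x5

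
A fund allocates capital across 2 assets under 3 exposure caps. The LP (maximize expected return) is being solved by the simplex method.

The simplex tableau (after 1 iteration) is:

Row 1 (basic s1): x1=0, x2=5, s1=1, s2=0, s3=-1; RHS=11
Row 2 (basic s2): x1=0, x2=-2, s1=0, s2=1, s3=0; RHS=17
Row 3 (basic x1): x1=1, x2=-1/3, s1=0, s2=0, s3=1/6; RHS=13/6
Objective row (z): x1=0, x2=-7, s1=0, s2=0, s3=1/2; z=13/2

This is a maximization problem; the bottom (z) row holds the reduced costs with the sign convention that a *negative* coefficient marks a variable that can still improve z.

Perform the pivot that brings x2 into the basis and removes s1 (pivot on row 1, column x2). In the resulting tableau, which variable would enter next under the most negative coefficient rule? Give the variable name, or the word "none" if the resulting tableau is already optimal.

s3

Pivot element 5. New z-row = old z-row − (-7)·(row 1/5).
Updated z-row coefficients: x1: 0, x2: 0, s1: 7/5, s2: 0, s3: -9/10.
The most negative is -9/10 in column s3, so s3 would enter next.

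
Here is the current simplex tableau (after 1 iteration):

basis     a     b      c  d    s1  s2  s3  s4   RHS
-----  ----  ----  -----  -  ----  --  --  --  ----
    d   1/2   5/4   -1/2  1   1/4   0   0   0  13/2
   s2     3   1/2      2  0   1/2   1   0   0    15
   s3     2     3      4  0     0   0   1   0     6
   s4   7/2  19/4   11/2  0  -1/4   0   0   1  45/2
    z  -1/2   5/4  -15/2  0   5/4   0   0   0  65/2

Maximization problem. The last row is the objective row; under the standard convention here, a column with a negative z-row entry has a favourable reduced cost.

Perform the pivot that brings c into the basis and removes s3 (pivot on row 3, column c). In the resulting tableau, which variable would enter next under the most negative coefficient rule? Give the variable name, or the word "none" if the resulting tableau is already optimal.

Pivot element 4. New z-row = old z-row − (-15/2)·(row 3/4).
Updated z-row coefficients: a: 13/4, b: 55/8, c: 0, d: 0, s1: 5/4, s2: 0, s3: 15/8, s4: 0.
No coefficient is strictly negative; the tableau after this pivot is optimal.

none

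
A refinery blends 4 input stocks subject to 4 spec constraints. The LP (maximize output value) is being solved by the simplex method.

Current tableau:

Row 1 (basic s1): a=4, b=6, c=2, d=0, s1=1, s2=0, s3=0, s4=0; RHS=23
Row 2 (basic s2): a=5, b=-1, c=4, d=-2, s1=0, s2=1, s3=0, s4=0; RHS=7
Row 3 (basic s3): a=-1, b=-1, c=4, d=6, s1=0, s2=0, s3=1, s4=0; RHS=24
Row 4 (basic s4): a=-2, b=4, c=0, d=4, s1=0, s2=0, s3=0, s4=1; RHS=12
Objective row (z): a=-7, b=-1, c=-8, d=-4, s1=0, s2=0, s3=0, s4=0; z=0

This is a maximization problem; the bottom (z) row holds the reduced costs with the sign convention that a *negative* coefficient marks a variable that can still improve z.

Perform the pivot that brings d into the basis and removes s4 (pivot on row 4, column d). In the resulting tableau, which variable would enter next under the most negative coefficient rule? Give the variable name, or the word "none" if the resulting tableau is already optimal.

a

Pivot element 4. New z-row = old z-row − (-4)·(row 4/4).
Updated z-row coefficients: a: -9, b: 3, c: -8, d: 0, s1: 0, s2: 0, s3: 0, s4: 1.
The most negative is -9 in column a, so a would enter next.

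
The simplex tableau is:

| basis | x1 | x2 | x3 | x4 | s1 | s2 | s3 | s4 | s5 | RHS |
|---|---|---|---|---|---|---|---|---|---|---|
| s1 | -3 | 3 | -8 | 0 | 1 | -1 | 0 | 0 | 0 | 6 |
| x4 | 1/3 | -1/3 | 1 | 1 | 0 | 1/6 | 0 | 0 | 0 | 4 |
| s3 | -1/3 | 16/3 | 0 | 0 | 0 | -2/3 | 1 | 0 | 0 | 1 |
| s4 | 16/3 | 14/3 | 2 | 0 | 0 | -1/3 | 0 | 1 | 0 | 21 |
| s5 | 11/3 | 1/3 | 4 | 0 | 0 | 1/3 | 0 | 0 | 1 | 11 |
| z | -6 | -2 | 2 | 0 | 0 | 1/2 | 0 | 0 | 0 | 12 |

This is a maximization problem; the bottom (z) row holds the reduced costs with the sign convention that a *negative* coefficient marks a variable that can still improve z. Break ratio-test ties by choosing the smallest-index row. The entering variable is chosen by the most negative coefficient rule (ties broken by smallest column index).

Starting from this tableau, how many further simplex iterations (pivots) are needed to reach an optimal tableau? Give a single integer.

pivot: x1 in, s5 out → z = 30
pivot: x2 in, s3 out → z = 1802/59
No improving column remains; optimal.

2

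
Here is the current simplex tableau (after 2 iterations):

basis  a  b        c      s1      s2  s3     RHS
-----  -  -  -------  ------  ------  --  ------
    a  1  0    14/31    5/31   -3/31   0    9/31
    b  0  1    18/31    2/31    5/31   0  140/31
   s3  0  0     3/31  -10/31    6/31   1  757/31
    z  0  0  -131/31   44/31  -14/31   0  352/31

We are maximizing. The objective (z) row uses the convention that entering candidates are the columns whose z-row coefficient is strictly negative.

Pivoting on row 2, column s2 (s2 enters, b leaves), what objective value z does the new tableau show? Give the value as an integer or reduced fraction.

24

Minimum ratio for s2: (140/31)/(5/31) = 28.
z changes by −(z-row coeff of s2)·ratio = −(-14/31)·28 = 392/31.
New z = 352/31 + (392/31) = 24.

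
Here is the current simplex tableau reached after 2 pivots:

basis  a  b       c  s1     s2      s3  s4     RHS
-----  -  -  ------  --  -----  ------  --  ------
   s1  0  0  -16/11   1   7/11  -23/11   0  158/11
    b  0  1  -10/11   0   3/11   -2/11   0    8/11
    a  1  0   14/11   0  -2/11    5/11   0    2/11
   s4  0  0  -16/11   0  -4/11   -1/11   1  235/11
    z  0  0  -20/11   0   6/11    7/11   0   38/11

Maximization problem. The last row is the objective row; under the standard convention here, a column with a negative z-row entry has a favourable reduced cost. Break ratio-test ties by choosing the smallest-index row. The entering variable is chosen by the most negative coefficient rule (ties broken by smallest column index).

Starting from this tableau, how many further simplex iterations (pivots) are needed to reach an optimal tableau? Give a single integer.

pivot: c in, a out → z = 26/7
No improving column remains; optimal.

1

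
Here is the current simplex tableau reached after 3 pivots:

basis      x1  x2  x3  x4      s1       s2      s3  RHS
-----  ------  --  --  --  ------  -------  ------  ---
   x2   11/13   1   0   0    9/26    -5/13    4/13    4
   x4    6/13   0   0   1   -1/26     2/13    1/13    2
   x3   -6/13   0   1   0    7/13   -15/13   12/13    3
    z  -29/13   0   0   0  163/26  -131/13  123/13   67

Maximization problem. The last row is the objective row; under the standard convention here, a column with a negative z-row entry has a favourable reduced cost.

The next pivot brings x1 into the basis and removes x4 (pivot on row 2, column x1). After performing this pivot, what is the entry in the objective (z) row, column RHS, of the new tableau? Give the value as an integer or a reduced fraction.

Pivot element is row 2, column x1: 6/13.
Normalize row 2: new (row 2, RHS) = 2/(6/13) = 13/3.
z-row ← z-row − (-29/13)·(new row 2): 67 − (-29/13)·(13/3) = 230/3.

230/3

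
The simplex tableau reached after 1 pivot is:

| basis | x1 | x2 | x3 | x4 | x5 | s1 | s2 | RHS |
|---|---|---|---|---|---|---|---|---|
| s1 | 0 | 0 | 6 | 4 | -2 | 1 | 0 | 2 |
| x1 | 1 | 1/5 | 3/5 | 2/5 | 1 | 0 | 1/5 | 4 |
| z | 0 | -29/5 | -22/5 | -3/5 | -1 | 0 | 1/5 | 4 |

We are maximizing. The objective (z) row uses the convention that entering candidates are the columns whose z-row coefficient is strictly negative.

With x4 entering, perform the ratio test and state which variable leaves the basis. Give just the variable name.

s1

Ratios: row 1 (s1): 2/4 = 1/2; row 2 (x1): 4/(2/5) = 10.
Minimum ratio 1/2 is in the s1 row, so s1 leaves.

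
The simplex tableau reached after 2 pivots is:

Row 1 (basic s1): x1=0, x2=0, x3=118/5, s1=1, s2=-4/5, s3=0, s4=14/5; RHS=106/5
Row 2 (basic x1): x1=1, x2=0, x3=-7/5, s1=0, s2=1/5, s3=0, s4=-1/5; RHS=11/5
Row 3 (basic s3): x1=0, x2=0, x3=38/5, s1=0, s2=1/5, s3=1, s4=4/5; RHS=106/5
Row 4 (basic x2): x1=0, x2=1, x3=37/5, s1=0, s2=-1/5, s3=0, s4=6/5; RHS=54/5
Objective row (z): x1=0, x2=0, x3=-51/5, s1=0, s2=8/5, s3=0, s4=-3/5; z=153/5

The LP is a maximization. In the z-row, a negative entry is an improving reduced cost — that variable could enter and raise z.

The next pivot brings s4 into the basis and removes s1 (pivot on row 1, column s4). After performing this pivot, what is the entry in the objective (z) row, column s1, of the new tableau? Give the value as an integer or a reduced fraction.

3/14

Pivot element is row 1, column s4: 14/5.
Normalize row 1: new (row 1, s1) = 1/(14/5) = 5/14.
z-row ← z-row − (-3/5)·(new row 1): 0 − (-3/5)·(5/14) = 3/14.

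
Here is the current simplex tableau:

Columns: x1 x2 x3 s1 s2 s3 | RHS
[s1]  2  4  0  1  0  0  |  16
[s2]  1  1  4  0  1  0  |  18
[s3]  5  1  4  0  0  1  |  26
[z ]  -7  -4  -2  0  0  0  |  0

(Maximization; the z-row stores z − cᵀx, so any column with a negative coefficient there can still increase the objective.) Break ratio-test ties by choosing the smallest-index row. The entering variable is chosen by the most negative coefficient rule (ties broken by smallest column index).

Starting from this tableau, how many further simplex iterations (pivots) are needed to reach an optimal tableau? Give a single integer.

pivot: x1 in, s3 out → z = 182/5
pivot: x2 in, s1 out → z = 364/9
No improving column remains; optimal.

2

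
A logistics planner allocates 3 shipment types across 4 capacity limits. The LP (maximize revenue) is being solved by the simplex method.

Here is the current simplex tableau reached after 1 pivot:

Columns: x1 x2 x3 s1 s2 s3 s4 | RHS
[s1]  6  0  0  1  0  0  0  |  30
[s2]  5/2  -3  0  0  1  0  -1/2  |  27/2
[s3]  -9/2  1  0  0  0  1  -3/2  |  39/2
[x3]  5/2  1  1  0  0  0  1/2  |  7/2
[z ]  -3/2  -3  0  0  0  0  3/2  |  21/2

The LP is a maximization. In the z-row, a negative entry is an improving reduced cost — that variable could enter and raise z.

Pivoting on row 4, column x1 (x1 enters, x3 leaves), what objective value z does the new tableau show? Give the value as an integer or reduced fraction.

Minimum ratio for x1: (7/2)/(5/2) = 7/5.
z changes by −(z-row coeff of x1)·ratio = −(-3/2)·(7/5) = 21/10.
New z = 21/2 + (21/10) = 63/5.

63/5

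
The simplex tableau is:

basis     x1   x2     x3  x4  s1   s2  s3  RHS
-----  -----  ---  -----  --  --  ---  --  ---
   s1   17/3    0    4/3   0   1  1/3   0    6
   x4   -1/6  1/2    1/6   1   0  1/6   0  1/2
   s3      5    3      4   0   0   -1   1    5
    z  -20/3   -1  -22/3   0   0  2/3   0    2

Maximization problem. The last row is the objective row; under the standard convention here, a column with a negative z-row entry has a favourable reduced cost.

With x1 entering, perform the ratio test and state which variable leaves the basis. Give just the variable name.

s3

Ratios: row 1 (s1): 6/(17/3) = 18/17; row 2 (x4): entry -1/6 ≤ 0, skip; row 3 (s3): 5/5 = 1.
Minimum ratio 1 is in the s3 row, so s3 leaves.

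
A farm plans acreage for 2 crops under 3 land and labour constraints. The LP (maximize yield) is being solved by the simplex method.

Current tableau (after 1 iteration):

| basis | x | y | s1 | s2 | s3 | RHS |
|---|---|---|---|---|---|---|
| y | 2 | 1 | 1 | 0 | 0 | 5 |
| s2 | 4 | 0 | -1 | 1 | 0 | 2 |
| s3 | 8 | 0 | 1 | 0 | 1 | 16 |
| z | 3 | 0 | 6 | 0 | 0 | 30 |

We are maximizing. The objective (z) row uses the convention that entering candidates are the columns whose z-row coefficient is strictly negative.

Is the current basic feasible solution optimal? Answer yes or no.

yes

No objective-row coefficient is strictly negative, so no entering variable exists; the tableau is optimal.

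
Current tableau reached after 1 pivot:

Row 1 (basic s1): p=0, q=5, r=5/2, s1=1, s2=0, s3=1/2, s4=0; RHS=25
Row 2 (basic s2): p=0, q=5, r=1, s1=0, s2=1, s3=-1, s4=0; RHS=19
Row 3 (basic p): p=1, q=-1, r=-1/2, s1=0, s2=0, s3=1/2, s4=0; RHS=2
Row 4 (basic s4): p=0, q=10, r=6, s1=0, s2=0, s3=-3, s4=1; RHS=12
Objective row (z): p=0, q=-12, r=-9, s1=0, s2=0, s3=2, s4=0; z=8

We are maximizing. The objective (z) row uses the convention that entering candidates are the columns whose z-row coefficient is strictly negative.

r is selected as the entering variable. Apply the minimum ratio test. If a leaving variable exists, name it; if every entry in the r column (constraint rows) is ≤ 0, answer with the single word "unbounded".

Ratios: row 1 (s1): 25/(5/2) = 10; row 2 (s2): 19/1 = 19; row 3 (p): entry -1/2 ≤ 0, skip; row 4 (s4): 12/6 = 2.
Minimum ratio is in the s4 row, so s4 leaves.

s4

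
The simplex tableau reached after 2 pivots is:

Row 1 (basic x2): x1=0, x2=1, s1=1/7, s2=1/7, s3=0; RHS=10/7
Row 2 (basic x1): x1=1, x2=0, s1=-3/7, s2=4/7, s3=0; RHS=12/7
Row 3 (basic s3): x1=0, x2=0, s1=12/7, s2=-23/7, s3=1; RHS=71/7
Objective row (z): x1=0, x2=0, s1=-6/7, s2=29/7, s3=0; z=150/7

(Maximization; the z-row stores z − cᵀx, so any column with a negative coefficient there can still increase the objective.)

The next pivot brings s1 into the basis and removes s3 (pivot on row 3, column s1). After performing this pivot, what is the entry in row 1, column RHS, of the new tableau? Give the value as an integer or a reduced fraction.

Pivot element is row 3, column s1: 12/7.
Normalize row 3: new (row 3, RHS) = (71/7)/(12/7) = 71/12.
row 1 ← row 1 − (1/7)·(new row 3): 10/7 − (1/7)·(71/12) = 7/12.

7/12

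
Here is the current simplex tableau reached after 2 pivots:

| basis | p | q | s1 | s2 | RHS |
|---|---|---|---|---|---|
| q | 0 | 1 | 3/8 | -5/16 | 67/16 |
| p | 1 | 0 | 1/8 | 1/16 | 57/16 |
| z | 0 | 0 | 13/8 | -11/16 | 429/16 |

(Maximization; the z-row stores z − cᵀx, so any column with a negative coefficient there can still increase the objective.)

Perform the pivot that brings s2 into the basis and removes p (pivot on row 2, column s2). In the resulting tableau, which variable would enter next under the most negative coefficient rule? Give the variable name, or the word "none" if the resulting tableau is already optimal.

Pivot element 1/16. New z-row = old z-row − (-11/16)·(row 2/(1/16)).
Updated z-row coefficients: p: 11, q: 0, s1: 3, s2: 0.
No coefficient is strictly negative; the tableau after this pivot is optimal.

none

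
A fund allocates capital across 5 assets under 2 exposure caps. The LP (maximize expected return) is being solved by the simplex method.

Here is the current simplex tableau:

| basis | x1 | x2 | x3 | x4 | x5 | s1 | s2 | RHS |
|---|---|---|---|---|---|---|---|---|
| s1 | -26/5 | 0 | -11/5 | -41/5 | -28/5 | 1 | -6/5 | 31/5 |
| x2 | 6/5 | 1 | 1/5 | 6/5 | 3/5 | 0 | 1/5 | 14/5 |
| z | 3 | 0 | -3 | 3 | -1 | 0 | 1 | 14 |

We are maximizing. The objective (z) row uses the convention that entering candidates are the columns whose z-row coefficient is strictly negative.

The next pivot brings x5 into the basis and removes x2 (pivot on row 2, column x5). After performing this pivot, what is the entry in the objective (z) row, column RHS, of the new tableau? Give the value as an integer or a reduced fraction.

Pivot element is row 2, column x5: 3/5.
Normalize row 2: new (row 2, RHS) = (14/5)/(3/5) = 14/3.
z-row ← z-row − (-1)·(new row 2): 14 − (-1)·(14/3) = 56/3.

56/3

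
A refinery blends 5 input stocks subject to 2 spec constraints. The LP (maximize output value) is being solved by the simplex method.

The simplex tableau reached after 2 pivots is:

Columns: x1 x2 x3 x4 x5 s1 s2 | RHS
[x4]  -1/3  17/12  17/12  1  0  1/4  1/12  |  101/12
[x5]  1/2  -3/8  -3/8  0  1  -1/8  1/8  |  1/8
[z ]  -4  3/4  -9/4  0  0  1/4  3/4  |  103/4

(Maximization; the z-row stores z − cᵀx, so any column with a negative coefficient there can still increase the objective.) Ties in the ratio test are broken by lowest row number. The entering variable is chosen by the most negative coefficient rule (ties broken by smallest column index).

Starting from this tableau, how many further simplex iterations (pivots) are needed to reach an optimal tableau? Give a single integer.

2

pivot: x1 in, x5 out → z = 107/4
pivot: x3 in, x4 out → z = 65
No improving column remains; optimal.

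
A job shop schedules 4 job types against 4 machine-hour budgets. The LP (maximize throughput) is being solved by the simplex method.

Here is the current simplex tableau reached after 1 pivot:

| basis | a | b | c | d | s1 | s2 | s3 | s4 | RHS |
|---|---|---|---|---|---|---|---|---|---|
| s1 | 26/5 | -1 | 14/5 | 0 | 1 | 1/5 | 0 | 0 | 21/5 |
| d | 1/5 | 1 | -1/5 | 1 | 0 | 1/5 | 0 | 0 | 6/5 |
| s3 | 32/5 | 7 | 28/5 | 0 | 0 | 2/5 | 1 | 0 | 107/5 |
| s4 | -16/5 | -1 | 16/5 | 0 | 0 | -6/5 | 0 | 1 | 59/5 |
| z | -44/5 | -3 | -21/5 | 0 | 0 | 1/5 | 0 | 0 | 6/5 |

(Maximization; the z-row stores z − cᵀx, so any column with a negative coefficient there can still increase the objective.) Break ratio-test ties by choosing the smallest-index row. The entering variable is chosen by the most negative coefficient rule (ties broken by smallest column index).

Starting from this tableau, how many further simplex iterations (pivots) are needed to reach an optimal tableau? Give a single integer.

3

pivot: a in, s1 out → z = 108/13
pivot: b in, d out → z = 13
pivot: c in, s3 out → z = 449/31
No improving column remains; optimal.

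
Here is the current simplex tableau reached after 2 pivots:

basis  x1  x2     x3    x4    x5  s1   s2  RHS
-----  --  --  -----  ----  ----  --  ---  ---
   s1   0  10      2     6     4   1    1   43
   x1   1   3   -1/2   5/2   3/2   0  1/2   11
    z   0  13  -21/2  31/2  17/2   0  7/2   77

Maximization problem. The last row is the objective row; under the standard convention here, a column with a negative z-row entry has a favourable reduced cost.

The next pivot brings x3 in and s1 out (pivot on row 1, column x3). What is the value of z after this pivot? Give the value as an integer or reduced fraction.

Minimum ratio for x3: 43/2 = 43/2.
z changes by −(z-row coeff of x3)·ratio = −(-21/2)·(43/2) = 903/4.
New z = 77 + (903/4) = 1211/4.

1211/4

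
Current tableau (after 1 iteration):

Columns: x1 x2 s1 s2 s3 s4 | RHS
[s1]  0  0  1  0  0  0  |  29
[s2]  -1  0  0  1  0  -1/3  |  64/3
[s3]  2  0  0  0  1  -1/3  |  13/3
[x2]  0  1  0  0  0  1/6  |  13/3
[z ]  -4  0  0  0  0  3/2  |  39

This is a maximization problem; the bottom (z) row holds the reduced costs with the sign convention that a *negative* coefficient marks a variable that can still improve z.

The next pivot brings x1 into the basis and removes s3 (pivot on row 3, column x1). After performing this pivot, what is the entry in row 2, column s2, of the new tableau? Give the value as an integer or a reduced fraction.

Pivot element is row 3, column x1: 2.
Normalize row 3: new (row 3, s2) = 0/2 = 0.
row 2 ← row 2 − (-1)·(new row 3): 1 − (-1)·0 = 1.

1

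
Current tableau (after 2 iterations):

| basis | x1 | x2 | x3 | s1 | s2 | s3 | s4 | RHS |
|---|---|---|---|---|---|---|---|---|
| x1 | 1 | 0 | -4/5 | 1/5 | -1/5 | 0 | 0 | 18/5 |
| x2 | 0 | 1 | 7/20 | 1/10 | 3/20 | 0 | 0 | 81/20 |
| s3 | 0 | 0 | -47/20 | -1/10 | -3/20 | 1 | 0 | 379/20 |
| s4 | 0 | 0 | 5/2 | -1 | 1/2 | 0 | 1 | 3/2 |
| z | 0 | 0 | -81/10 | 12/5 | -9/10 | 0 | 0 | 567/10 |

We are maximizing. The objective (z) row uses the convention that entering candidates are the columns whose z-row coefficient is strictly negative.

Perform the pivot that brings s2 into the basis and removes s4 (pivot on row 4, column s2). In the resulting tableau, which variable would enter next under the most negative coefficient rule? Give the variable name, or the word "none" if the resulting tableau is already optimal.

x3

Pivot element 1/2. New z-row = old z-row − (-9/10)·(row 4/(1/2)).
Updated z-row coefficients: x1: 0, x2: 0, x3: -18/5, s1: 3/5, s2: 0, s3: 0, s4: 9/5.
The most negative is -18/5 in column x3, so x3 would enter next.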